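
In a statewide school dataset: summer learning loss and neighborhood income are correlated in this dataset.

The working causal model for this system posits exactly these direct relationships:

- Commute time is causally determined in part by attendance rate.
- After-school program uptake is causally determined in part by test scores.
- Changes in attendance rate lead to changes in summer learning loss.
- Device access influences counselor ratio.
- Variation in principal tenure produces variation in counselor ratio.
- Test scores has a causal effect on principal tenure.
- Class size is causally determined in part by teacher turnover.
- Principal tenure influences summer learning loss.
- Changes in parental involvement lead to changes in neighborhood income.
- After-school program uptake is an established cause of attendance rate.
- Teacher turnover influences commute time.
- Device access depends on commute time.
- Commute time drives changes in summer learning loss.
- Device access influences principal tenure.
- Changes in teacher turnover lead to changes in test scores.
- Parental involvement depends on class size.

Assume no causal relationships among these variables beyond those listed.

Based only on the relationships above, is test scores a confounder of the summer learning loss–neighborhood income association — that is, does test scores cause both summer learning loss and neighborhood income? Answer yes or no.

no

Test scores has no stated causal path to neighborhood income. A confounder must cause both variables, so test scores does not qualify.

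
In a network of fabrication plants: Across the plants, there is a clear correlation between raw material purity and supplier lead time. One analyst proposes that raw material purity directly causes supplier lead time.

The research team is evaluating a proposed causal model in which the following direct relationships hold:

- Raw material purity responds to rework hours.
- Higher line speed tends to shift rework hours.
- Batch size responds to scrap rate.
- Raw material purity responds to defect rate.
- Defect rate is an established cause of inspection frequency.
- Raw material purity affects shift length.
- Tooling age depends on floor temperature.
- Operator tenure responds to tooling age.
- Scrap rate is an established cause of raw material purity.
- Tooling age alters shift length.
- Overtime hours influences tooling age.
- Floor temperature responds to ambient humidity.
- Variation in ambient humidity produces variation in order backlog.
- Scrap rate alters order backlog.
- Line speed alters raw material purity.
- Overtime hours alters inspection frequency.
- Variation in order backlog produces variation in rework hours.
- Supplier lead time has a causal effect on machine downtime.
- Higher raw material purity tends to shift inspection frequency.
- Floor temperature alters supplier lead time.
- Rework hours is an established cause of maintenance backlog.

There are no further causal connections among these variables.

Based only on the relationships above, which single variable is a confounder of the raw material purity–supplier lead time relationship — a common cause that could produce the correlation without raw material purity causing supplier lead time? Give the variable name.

ambient humidity

Ambient humidity has a causal path to raw material purity (ambient humidity → order backlog → rework hours → raw material purity) and a separate causal path to supplier lead time (ambient humidity → floor temperature → supplier lead time), so it is a common cause of both.
No stated relationship gives raw material purity a causal route to supplier lead time, so the correlation is explained by the shared upstream cause rather than a direct effect.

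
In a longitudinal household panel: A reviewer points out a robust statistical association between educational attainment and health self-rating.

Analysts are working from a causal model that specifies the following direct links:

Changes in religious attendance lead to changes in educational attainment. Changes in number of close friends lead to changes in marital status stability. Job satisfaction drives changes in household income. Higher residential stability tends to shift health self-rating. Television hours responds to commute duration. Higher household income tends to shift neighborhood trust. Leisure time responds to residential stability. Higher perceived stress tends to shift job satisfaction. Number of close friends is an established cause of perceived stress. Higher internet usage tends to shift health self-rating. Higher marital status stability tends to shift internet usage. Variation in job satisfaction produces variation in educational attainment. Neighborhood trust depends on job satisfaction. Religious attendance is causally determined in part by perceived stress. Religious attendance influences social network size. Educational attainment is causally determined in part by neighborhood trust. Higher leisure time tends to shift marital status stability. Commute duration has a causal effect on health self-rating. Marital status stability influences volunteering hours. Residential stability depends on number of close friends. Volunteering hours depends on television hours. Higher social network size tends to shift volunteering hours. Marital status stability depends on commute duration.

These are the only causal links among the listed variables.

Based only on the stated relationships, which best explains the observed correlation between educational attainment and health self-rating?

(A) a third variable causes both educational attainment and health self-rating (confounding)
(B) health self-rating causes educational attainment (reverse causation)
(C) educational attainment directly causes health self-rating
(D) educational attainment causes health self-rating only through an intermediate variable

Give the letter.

A

Number of close friends causes educational attainment (number of close friends → perceived stress → job satisfaction → educational attainment) and health self-rating (number of close friends → residential stability → health self-rating) — a common cause creating the correlation.
There is no stated path from educational attainment to health self-rating or from health self-rating to educational attainment, so neither direct nor reverse causation applies.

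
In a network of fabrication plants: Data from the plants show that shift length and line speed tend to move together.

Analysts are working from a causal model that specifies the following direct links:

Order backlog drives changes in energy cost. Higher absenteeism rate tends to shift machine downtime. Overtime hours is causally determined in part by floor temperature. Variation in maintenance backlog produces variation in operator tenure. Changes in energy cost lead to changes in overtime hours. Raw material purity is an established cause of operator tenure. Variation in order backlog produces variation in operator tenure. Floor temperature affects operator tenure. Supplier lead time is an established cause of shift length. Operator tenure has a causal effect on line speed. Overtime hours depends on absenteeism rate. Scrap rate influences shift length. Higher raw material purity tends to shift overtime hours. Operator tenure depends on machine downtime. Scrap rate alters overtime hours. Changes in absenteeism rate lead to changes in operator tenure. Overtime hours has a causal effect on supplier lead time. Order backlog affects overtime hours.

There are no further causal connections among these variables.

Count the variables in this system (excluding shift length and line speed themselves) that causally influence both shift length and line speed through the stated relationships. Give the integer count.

The common causes are: absenteeism rate (to shift length via absenteeism rate → overtime hours → supplier lead time → shift length; to line speed via absenteeism rate → operator tenure → line speed); floor temperature (to shift length via floor temperature → overtime hours → supplier lead time → shift length; to line speed via floor temperature → operator tenure → line speed); order backlog (to shift length via order backlog → overtime hours → supplier lead time → shift length; to line speed via order backlog → operator tenure → line speed); raw material purity (to shift length via raw material purity → overtime hours → supplier lead time → shift length; to line speed via raw material purity → operator tenure → line speed).
Every other variable lacks a causal path to at least one of shift length and line speed.

4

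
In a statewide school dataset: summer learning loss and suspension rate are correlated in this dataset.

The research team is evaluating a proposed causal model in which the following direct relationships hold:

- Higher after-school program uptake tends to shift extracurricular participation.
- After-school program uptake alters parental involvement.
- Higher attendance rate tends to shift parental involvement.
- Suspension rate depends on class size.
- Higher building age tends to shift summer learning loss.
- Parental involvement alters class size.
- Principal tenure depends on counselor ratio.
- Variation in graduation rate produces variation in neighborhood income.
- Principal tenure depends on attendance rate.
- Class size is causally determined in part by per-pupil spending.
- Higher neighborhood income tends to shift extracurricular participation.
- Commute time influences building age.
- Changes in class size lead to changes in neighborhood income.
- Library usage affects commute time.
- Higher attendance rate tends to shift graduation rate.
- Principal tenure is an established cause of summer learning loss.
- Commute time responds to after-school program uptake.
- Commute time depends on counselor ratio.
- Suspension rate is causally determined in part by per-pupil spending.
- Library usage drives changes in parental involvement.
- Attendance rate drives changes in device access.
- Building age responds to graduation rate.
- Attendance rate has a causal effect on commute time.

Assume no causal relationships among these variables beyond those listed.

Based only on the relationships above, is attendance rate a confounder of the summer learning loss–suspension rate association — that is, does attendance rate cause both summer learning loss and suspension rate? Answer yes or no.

yes

Attendance rate has a causal path to summer learning loss (attendance rate → principal tenure → summer learning loss) and to suspension rate (attendance rate → parental involvement → class size → suspension rate), so it is a common cause of both — a confounder.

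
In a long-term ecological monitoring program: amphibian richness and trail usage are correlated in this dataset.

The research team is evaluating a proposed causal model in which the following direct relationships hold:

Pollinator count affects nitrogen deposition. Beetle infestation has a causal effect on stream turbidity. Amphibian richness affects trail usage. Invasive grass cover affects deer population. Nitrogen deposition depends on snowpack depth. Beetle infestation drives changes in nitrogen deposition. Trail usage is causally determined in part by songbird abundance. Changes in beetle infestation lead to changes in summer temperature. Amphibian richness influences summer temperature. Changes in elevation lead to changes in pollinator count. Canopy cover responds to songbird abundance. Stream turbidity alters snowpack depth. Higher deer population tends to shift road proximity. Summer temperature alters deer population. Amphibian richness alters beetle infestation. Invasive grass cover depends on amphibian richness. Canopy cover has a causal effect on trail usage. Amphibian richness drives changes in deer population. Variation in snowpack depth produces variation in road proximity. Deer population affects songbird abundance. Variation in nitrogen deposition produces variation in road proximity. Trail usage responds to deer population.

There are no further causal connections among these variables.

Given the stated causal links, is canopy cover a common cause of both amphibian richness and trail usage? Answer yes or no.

Canopy cover has no stated causal path to amphibian richness. A confounder must cause both variables, so canopy cover does not qualify.

no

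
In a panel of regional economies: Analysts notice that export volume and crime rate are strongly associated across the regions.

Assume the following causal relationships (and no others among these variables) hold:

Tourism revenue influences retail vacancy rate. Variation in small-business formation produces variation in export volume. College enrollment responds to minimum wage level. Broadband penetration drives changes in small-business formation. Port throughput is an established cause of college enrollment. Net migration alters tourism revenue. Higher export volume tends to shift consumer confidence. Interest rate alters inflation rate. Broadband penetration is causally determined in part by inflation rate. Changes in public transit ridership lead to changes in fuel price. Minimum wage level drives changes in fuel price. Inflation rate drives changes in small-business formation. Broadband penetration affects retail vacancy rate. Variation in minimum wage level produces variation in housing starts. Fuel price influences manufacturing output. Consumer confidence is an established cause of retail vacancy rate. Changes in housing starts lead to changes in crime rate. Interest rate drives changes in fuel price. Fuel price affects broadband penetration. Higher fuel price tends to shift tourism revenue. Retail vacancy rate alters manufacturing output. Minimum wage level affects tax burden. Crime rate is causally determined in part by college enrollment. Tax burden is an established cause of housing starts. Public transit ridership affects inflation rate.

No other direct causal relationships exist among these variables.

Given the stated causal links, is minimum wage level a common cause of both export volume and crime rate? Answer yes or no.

yes

Minimum wage level has a causal path to export volume (minimum wage level → fuel price → broadband penetration → small-business formation → export volume) and to crime rate (minimum wage level → housing starts → crime rate), so it is a common cause of both — a confounder.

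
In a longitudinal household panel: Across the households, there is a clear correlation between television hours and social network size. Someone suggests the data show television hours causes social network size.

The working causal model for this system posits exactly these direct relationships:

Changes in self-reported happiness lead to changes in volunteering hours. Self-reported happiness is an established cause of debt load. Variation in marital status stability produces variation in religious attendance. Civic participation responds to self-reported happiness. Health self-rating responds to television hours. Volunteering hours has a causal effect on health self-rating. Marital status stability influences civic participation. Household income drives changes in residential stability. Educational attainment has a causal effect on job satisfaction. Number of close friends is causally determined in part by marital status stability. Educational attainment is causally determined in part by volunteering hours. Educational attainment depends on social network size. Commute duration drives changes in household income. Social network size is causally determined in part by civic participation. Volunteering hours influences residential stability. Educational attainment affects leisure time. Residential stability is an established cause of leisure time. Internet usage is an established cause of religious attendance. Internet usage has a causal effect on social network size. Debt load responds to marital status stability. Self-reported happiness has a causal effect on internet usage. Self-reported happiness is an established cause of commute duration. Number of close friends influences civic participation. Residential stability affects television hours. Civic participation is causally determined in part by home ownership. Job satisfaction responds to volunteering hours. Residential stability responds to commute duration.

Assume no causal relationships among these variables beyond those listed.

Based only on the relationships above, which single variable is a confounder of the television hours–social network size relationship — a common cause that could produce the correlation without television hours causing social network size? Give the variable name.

Self-reported happiness has a causal path to television hours (self-reported happiness → volunteering hours → residential stability → television hours) and a separate causal path to social network size (self-reported happiness → internet usage → social network size), so it is a common cause of both.
No stated relationship gives television hours a causal route to social network size, so the correlation is explained by the shared upstream cause rather than a direct effect.

self-reported happiness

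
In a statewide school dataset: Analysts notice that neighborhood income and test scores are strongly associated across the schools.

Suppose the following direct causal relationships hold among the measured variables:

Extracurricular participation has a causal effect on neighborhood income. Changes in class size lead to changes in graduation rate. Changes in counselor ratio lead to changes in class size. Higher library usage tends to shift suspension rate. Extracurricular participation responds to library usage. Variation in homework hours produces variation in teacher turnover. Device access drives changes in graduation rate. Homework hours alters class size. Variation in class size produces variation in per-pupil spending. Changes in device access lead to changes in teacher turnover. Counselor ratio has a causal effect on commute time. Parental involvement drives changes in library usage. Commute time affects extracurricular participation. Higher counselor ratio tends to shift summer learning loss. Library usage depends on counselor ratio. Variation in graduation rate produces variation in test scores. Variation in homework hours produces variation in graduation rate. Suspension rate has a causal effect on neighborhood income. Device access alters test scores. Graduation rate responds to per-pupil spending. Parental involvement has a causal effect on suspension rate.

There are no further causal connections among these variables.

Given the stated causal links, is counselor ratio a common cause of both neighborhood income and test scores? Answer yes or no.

yes

Counselor ratio has a causal path to neighborhood income (counselor ratio → commute time → extracurricular participation → neighborhood income) and to test scores (counselor ratio → class size → graduation rate → test scores), so it is a common cause of both — a confounder.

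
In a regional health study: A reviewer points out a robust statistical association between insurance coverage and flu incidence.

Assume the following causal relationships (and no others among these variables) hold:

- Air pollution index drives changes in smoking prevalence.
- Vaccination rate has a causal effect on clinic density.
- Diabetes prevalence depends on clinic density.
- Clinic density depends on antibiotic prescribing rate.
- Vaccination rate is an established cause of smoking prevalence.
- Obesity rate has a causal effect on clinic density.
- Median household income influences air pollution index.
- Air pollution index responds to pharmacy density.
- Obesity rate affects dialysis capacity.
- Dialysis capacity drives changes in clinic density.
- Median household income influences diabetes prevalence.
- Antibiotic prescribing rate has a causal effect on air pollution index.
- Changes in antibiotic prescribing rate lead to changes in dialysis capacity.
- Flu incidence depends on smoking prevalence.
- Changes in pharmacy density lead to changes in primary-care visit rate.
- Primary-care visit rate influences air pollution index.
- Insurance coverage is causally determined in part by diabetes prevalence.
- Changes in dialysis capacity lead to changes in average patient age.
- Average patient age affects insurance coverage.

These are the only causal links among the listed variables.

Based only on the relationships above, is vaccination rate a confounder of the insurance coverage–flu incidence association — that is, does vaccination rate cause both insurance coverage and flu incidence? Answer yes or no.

yes

Vaccination rate has a causal path to insurance coverage (vaccination rate → clinic density → diabetes prevalence → insurance coverage) and to flu incidence (vaccination rate → smoking prevalence → flu incidence), so it is a common cause of both — a confounder.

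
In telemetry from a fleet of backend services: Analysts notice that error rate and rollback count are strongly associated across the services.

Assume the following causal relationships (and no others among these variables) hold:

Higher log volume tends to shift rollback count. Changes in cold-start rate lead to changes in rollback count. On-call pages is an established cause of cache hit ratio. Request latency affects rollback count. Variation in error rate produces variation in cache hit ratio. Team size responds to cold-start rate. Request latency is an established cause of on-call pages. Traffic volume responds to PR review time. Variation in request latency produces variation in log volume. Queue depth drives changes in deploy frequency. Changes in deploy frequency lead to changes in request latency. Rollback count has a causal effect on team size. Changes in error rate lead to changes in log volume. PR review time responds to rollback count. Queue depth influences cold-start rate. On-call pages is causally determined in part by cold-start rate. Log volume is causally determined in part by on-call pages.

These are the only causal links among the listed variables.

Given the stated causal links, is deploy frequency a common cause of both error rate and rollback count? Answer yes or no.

no

Deploy frequency has no stated causal path to error rate. A confounder must cause both variables, so deploy frequency does not qualify.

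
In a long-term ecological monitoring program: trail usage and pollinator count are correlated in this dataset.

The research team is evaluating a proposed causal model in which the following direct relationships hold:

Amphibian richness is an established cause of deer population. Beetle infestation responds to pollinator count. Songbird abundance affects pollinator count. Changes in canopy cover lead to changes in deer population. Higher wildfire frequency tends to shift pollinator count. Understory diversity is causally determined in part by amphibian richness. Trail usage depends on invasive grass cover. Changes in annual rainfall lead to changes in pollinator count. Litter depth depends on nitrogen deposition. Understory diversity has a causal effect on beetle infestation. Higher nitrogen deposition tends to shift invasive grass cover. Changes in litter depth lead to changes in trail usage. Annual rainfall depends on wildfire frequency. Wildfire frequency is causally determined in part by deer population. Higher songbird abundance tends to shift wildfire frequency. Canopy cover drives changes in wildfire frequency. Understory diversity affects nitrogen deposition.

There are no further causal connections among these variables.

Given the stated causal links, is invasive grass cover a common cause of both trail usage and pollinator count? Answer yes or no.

no

Invasive grass cover has no stated causal path to pollinator count. A confounder must cause both variables, so invasive grass cover does not qualify.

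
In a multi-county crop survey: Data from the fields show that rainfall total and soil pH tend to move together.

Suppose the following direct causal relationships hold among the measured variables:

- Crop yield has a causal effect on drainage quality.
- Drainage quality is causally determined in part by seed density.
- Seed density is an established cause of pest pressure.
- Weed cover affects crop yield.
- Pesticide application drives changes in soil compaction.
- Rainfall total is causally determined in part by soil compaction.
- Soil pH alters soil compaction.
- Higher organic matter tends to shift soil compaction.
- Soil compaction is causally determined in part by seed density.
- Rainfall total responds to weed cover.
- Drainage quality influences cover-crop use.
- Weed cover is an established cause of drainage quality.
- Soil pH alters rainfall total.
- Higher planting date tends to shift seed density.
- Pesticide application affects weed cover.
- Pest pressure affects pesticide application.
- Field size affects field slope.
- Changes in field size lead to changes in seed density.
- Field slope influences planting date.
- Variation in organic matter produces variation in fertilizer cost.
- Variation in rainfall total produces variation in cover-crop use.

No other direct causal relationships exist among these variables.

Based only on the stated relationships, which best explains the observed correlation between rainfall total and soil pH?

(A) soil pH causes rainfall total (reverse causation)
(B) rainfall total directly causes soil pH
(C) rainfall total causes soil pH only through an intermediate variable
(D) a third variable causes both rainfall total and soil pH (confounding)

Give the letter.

A

The stated link runs soil pH → rainfall total; rainfall total has no causal path to soil pH. No variable causes both, so confounding is ruled out. The correlation reflects reverse causation.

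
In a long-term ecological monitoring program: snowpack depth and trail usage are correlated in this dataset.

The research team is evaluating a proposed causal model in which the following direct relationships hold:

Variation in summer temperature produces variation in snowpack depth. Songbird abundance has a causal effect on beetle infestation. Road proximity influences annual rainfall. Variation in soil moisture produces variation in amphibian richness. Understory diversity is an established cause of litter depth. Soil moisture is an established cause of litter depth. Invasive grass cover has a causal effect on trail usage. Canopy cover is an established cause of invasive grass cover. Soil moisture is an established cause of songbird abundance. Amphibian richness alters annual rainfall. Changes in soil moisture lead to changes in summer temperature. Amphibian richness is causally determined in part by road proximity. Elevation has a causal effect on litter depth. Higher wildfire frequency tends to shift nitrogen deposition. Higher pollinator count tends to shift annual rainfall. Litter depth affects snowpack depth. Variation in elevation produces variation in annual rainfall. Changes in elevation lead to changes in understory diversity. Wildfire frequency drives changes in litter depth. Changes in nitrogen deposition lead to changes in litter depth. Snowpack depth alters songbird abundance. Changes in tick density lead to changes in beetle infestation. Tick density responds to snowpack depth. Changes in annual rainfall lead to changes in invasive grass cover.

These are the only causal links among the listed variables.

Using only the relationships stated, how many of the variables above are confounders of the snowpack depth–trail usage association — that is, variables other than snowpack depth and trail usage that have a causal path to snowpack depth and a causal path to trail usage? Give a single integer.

2

The common causes are: elevation (to snowpack depth via elevation → litter depth → snowpack depth; to trail usage via elevation → annual rainfall → invasive grass cover → trail usage); soil moisture (to snowpack depth via soil moisture → litter depth → snowpack depth; to trail usage via soil moisture → amphibian richness → annual rainfall → invasive grass cover → trail usage).
Every other variable lacks a causal path to at least one of snowpack depth and trail usage.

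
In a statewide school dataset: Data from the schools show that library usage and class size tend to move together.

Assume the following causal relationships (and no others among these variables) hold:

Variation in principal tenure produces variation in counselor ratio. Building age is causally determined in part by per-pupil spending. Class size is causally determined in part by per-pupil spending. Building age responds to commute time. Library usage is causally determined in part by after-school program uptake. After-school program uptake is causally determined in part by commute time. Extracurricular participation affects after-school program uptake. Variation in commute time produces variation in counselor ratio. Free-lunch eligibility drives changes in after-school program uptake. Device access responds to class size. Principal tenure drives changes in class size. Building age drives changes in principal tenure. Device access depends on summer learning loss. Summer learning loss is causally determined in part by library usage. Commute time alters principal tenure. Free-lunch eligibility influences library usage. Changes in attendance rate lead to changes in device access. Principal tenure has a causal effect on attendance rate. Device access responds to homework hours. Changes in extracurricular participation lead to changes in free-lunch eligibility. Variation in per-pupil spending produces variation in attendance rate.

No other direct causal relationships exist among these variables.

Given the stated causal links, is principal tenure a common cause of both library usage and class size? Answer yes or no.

Principal tenure has no stated causal path to library usage. A confounder must cause both variables, so principal tenure does not qualify.

no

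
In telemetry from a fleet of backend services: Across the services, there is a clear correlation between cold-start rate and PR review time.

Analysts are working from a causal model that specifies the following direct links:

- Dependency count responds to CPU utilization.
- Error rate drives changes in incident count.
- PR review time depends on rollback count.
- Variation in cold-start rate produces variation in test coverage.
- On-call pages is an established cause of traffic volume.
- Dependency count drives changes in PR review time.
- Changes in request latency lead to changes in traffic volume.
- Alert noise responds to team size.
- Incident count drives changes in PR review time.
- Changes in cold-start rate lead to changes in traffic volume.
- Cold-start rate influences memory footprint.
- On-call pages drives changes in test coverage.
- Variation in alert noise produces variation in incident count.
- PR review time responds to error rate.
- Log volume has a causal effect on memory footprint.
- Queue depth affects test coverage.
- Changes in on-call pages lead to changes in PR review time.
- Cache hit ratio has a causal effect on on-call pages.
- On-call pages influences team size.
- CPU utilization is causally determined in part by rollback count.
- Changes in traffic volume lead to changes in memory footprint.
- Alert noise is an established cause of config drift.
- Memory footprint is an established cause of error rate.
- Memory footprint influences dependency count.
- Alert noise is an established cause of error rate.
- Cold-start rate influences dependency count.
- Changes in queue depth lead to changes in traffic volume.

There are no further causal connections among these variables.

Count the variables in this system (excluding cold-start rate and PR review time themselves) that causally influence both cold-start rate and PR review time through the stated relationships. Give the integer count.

No listed variable has a causal path to both cold-start rate and PR review time, so there are no common causes.

0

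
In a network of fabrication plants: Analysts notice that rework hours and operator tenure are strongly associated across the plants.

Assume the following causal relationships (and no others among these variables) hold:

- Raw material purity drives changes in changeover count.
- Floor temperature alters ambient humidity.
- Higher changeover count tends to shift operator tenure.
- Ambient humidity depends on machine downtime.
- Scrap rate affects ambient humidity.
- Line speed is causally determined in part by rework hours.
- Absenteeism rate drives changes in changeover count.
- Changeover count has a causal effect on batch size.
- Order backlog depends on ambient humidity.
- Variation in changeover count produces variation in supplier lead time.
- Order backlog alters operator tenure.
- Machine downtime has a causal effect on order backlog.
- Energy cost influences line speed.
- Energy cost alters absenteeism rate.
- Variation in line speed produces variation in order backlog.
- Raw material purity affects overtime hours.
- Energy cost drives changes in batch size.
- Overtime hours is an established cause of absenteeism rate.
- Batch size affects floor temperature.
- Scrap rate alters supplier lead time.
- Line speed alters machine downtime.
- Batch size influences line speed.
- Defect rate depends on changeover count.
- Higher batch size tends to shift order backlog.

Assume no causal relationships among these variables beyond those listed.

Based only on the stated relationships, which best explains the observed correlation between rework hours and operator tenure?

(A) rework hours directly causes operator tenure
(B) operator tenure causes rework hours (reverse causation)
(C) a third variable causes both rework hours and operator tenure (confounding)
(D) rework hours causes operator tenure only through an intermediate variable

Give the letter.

D

Rework hours reaches operator tenure through rework hours → line speed → order backlog → operator tenure — an indirect causal chain with no direct rework hours → operator tenure link. No variable causes both rework hours and operator tenure, so confounding is ruled out; the effect is mediated.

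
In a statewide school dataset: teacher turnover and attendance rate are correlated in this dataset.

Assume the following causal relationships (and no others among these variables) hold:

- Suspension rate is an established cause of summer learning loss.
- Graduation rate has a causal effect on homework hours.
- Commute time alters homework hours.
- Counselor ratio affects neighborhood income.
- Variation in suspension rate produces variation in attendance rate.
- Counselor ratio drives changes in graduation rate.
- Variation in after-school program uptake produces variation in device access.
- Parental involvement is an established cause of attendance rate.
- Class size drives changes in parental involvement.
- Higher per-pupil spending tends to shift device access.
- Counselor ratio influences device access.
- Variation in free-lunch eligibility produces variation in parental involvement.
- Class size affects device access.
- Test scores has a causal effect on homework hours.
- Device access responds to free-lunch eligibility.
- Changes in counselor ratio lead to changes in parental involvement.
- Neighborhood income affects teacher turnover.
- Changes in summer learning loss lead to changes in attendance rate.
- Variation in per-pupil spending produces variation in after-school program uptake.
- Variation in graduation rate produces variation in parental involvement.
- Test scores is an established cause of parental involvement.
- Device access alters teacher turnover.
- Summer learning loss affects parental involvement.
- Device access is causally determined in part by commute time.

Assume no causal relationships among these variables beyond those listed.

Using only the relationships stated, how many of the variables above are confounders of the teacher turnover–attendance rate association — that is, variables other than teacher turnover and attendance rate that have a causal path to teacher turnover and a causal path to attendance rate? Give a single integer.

The common causes are: class size (to teacher turnover via class size → device access → teacher turnover; to attendance rate via class size → parental involvement → attendance rate); counselor ratio (to teacher turnover via counselor ratio → neighborhood income → teacher turnover; to attendance rate via counselor ratio → parental involvement → attendance rate); free-lunch eligibility (to teacher turnover via free-lunch eligibility → device access → teacher turnover; to attendance rate via free-lunch eligibility → parental involvement → attendance rate).
Every other variable lacks a causal path to at least one of teacher turnover and attendance rate.

3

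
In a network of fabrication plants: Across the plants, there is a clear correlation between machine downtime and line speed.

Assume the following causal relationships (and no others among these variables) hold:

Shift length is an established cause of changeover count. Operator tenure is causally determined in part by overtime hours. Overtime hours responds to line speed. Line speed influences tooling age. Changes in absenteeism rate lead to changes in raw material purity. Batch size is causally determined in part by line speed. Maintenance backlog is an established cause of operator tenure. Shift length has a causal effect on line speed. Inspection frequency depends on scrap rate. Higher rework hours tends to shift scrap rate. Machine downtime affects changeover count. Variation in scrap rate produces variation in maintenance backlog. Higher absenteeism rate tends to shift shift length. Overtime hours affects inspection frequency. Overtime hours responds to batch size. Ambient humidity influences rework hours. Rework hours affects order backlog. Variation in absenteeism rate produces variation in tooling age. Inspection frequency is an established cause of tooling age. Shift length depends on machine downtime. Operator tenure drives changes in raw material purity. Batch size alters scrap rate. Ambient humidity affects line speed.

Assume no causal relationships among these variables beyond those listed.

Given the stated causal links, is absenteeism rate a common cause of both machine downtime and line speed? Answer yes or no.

no

Absenteeism rate has no stated causal path to machine downtime. A confounder must cause both variables, so absenteeism rate does not qualify.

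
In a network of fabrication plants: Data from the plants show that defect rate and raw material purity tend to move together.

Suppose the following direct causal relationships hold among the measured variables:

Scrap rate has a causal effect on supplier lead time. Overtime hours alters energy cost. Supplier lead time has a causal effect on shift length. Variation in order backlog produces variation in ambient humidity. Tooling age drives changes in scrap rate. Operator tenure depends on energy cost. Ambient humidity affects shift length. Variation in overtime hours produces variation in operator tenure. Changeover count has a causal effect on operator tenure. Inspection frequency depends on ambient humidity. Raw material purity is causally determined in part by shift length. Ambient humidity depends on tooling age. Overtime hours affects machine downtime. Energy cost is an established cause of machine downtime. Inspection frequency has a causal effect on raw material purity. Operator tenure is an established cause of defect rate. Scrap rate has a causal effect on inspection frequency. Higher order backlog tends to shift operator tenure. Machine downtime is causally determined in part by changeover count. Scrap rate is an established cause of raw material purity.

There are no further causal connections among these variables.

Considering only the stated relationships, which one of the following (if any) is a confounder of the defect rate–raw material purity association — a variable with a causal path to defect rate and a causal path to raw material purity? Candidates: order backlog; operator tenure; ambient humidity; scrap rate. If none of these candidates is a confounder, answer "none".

Order backlog causes defect rate (order backlog → operator tenure → defect rate) and also causes raw material purity (order backlog → ambient humidity → shift length → raw material purity); it is a common cause of both.
Each of the other candidates lacks a causal path to at least one of defect rate and raw material purity, so they do not confound the relationship.

order backlog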